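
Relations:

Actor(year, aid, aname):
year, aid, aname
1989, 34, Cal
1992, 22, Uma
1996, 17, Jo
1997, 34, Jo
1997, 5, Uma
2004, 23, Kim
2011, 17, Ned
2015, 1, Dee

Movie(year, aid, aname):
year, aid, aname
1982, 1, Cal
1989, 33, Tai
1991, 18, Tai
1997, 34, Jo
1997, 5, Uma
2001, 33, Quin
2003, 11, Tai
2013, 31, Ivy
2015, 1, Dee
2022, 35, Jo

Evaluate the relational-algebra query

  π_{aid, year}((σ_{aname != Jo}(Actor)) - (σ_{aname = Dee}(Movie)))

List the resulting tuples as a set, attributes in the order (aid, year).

{(17, 2011), (22, 1992), (23, 2004), (34, 1989), (5, 1997)}

Filtering on aname != Jo leaves {(1989, 34, Cal), (1992, 22, Uma), (1997, 5, Uma), (2004, 23, Kim), (2011, 17, Ned), (2015, 1, Dee)}.
Filtering on aname = Dee leaves {(2015, 1, Dee)}.
Difference: {(1989, 34, Cal), (1992, 22, Uma), (1997, 5, Uma), (2004, 23, Kim), (2011, 17, Ned), (2015, 1, Dee)} with {(2015, 1, Dee)} → {(1989, 34, Cal), (1992, 22, Uma), (1997, 5, Uma), (2004, 23, Kim), (2011, 17, Ned)}
Keep only column(s) aid, year: {(17, 2011), (22, 1992), (23, 2004), (34, 1989), (5, 1997)}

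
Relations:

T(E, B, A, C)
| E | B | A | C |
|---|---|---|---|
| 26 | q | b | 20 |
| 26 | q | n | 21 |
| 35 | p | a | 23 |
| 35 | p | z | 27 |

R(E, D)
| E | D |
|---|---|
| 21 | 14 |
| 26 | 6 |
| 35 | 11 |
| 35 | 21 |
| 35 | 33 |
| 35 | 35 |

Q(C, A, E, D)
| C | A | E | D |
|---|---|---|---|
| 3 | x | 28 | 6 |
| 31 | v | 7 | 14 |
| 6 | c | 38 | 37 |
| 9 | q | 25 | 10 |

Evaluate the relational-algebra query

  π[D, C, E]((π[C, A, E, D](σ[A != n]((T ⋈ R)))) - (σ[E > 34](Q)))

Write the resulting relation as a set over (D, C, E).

Natural join on E: {(26, q, b, 20, 6), (26, q, n, 21, 6), (35, p, a, 23, 11), (35, p, a, 23, 21), (35, p, a, 23, 33), (35, p, a, 23, 35), (35, p, z, 27, 11), (35, p, z, 27, 21), (35, p, z, 27, 33), (35, p, z, 27, 35)}
Selection A != n: {(26, q, b, 20, 6), (35, p, a, 23, 11), (35, p, a, 23, 21), (35, p, a, 23, 33), (35, p, a, 23, 35), (35, p, z, 27, 11), (35, p, z, 27, 21), (35, p, z, 27, 33), (35, p, z, 27, 35)}
π_{C, A, E, D} gives {(20, b, 26, 6), (23, a, 35, 11), (23, a, 35, 21), (23, a, 35, 33), (23, a, 35, 35), (27, z, 35, 11), (27, z, 35, 21), (27, z, 35, 33), (27, z, 35, 35)}.
Selection E > 34: {(6, c, 38, 37)}
Taking the difference: {(20, b, 26, 6), (23, a, 35, 11), (23, a, 35, 21), (23, a, 35, 33), (23, a, 35, 35), (27, z, 35, 11), (27, z, 35, 21), (27, z, 35, 33), (27, z, 35, 35)}
π_{D, C, E} gives {(11, 23, 35), (11, 27, 35), (21, 23, 35), (21, 27, 35), (33, 23, 35), (33, 27, 35), (35, 23, 35), (35, 27, 35), (6, 20, 26)}.

{(11, 23, 35), (11, 27, 35), (21, 23, 35), (21, 27, 35), (33, 23, 35), (33, 27, 35), (35, 23, 35), (35, 27, 35), (6, 20, 26)}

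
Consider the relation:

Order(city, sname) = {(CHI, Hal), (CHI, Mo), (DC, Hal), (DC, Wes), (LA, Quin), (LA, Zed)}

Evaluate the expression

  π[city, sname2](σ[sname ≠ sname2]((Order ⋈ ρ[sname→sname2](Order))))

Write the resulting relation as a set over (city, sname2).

{(CHI, Hal), (CHI, Mo), (DC, Hal), (DC, Wes), (LA, Quin), (LA, Zed)}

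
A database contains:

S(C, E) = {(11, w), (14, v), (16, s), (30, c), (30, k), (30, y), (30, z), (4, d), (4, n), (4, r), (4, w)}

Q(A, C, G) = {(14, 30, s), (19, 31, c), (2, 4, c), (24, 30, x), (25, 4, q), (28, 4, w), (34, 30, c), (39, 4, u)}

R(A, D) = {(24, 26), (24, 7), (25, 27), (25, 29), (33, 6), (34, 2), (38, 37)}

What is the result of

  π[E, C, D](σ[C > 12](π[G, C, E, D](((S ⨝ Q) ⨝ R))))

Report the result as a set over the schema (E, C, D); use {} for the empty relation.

{(c, 30, 2), (c, 30, 26), (c, 30, 7), (k, 30, 2), (k, 30, 26), (k, 30, 7), (y, 30, 2), (y, 30, 26), (y, 30, 7), (z, 30, 2), (z, 30, 26), (z, 30, 7)}

Natural join on C: {(30, c, 14, s), (30, c, 24, x), (30, c, 34, c), (30, k, 14, s), (30, k, 24, x), (30, k, 34, c), (30, y, 14, s), (30, y, 24, x), (30, y, 34, c), (30, z, 14, s), (30, z, 24, x), (30, z, 34, c), (4, d, 2, c), (4, d, 25, q), (4, d, 28, w), (4, d, 39, u), (4, n, 2, c), (4, n, 25, q), (4, n, 28, w), (4, n, 39, u), (4, r, 2, c), (4, r, 25, q), (4, r, 28, w), (4, r, 39, u), (4, w, 2, c), (4, w, 25, q), (4, w, 28, w), (4, w, 39, u)}
Natural join on A: {(30, c, 24, x, 26), (30, c, 24, x, 7), (30, c, 34, c, 2), (30, k, 24, x, 26), (30, k, 24, x, 7), (30, k, 34, c, 2), (30, y, 24, x, 26), (30, y, 24, x, 7), (30, y, 34, c, 2), (30, z, 24, x, 26), (30, z, 24, x, 7), (30, z, 34, c, 2), (4, d, 25, q, 27), (4, d, 25, q, 29), (4, n, 25, q, 27), (4, n, 25, q, 29), (4, r, 25, q, 27), (4, r, 25, q, 29), (4, w, 25, q, 27), (4, w, 25, q, 29)}
Keep only column(s) G, C, E, D: {(c, 30, c, 2), (c, 30, k, 2), (c, 30, y, 2), (c, 30, z, 2), (q, 4, d, 27), (q, 4, d, 29), (q, 4, n, 27), (q, 4, n, 29), (q, 4, r, 27), (q, 4, r, 29), (q, 4, w, 27), (q, 4, w, 29), (x, 30, c, 26), (x, 30, c, 7), (x, 30, k, 26), (x, 30, k, 7), (x, 30, y, 26), (x, 30, y, 7), (x, 30, z, 26), (x, 30, z, 7)}
Filtering on C > 12 leaves {(c, 30, c, 2), (c, 30, k, 2), (c, 30, y, 2), (c, 30, z, 2), (x, 30, c, 26), (x, 30, c, 7), (x, 30, k, 26), (x, 30, k, 7), (x, 30, y, 26), (x, 30, y, 7), (x, 30, z, 26), (x, 30, z, 7)}.
Keep only column(s) E, C, D: {(c, 30, 2), (c, 30, 26), (c, 30, 7), (k, 30, 2), (k, 30, 26), (k, 30, 7), (y, 30, 2), (y, 30, 26), (y, 30, 7), (z, 30, 2), (z, 30, 26), (z, 30, 7)}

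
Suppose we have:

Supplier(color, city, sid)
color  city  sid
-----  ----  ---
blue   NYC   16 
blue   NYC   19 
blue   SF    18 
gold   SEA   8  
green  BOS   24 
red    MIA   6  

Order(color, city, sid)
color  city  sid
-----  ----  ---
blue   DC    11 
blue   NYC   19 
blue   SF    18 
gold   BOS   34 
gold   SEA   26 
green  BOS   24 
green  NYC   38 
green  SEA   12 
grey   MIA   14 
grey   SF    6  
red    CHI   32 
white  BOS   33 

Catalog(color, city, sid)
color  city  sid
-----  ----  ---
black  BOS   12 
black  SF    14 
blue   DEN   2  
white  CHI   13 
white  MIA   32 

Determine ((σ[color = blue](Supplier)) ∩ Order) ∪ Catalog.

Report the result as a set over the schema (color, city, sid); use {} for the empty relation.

{(black, BOS, 12), (black, SF, 14), (blue, DEN, 2), (blue, NYC, 19), (blue, SF, 18), (white, CHI, 13), (white, MIA, 32)}

Selection color = blue: {(blue, NYC, 16), (blue, NYC, 19), (blue, SF, 18)}
Taking the intersection: {(blue, NYC, 19), (blue, SF, 18)}
Taking the union: {(black, BOS, 12), (black, SF, 14), (blue, DEN, 2), (blue, NYC, 19), (blue, SF, 18), (white, CHI, 13), (white, MIA, 32)}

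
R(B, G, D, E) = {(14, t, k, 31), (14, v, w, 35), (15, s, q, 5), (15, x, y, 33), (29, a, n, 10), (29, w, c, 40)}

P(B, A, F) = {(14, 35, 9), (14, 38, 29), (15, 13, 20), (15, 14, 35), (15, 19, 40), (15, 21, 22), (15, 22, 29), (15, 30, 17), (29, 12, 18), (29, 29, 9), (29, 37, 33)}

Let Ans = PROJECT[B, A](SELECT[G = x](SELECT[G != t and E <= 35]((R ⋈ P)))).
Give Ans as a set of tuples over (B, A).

Joining R and P on B yields {(14, t, k, 31, 35, 9), (14, t, k, 31, 38, 29), (14, v, w, 35, 35, 9), (14, v, w, 35, 38, 29), (15, s, q, 5, 13, 20), (15, s, q, 5, 14, 35), (15, s, q, 5, 19, 40), (15, s, q, 5, 21, 22), (15, s, q, 5, 22, 29), (15, s, q, 5, 30, 17), (15, x, y, 33, 13, 20), (15, x, y, 33, 14, 35), (15, x, y, 33, 19, 40), (15, x, y, 33, 21, 22), (15, x, y, 33, 22, 29), (15, x, y, 33, 30, 17), (29, a, n, 10, 12, 18), (29, a, n, 10, 29, 9), (29, a, n, 10, 37, 33), (29, w, c, 40, 12, 18), (29, w, c, 40, 29, 9), (29, w, c, 40, 37, 33)}.
σ[G != t and E <= 35]: keep tuples satisfying G != t and E <= 35 → {(14, v, w, 35, 35, 9), (14, v, w, 35, 38, 29), (15, s, q, 5, 13, 20), (15, s, q, 5, 14, 35), (15, s, q, 5, 19, 40), (15, s, q, 5, 21, 22), (15, s, q, 5, 22, 29), (15, s, q, 5, 30, 17), (15, x, y, 33, 13, 20), (15, x, y, 33, 14, 35), (15, x, y, 33, 19, 40), (15, x, y, 33, 21, 22), (15, x, y, 33, 22, 29), (15, x, y, 33, 30, 17), (29, a, n, 10, 12, 18), (29, a, n, 10, 29, 9), (29, a, n, 10, 37, 33)}
σ[G = x]: keep tuples satisfying G = x → {(15, x, y, 33, 13, 20), (15, x, y, 33, 14, 35), (15, x, y, 33, 19, 40), (15, x, y, 33, 21, 22), (15, x, y, 33, 22, 29), (15, x, y, 33, 30, 17)}
Keep only column(s) B, A: {(15, 13), (15, 14), (15, 19), (15, 21), (15, 22), (15, 30)}

{(15, 13), (15, 14), (15, 19), (15, 21), (15, 22), (15, 30)}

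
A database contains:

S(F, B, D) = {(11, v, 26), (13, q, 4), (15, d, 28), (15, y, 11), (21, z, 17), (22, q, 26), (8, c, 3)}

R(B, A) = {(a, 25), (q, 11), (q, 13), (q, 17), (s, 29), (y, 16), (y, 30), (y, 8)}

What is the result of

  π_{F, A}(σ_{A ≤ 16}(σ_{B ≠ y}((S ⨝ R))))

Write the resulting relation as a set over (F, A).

{(13, 11), (13, 13), (22, 11), (22, 13)}

Joining S and R on B yields {(13, q, 4, 11), (13, q, 4, 13), (13, q, 4, 17), (15, y, 11, 16), (15, y, 11, 30), (15, y, 11, 8), (22, q, 26, 11), (22, q, 26, 13), (22, q, 26, 17)}.
Apply σ_{B ≠ y}; surviving tuples: {(13, q, 4, 11), (13, q, 4, 13), (13, q, 4, 17), (22, q, 26, 11), (22, q, 26, 13), (22, q, 26, 17)}
Apply σ_{A ≤ 16}; surviving tuples: {(13, q, 4, 11), (13, q, 4, 13), (22, q, 26, 11), (22, q, 26, 13)}
π_{F, A} gives {(13, 11), (13, 13), (22, 11), (22, 13)}.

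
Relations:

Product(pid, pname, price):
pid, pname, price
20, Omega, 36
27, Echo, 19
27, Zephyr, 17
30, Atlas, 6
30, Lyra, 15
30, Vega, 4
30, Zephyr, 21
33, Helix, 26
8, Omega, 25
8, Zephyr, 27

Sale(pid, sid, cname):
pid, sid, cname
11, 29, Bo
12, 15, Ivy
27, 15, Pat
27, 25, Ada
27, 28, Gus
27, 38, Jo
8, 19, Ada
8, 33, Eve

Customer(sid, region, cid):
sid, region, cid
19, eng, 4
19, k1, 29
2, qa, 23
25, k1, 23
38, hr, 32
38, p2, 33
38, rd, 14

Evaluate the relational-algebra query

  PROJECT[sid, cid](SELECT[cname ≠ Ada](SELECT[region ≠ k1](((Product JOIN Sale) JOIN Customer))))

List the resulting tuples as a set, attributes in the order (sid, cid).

Natural join on pid: {(27, Echo, 19, 15, Pat), (27, Echo, 19, 25, Ada), (27, Echo, 19, 28, Gus), (27, Echo, 19, 38, Jo), (27, Zephyr, 17, 15, Pat), (27, Zephyr, 17, 25, Ada), (27, Zephyr, 17, 28, Gus), (27, Zephyr, 17, 38, Jo), (8, Omega, 25, 19, Ada), (8, Omega, 25, 33, Eve), (8, Zephyr, 27, 19, Ada), (8, Zephyr, 27, 33, Eve)}
Natural join on sid: {(27, Echo, 19, 25, Ada, k1, 23), (27, Echo, 19, 38, Jo, hr, 32), (27, Echo, 19, 38, Jo, p2, 33), (27, Echo, 19, 38, Jo, rd, 14), (27, Zephyr, 17, 25, Ada, k1, 23), (27, Zephyr, 17, 38, Jo, hr, 32), (27, Zephyr, 17, 38, Jo, p2, 33), (27, Zephyr, 17, 38, Jo, rd, 14), (8, Omega, 25, 19, Ada, eng, 4), (8, Omega, 25, 19, Ada, k1, 29), (8, Zephyr, 27, 19, Ada, eng, 4), (8, Zephyr, 27, 19, Ada, k1, 29)}
Apply σ_{region ≠ k1}; surviving tuples: {(27, Echo, 19, 38, Jo, hr, 32), (27, Echo, 19, 38, Jo, p2, 33), (27, Echo, 19, 38, Jo, rd, 14), (27, Zephyr, 17, 38, Jo, hr, 32), (27, Zephyr, 17, 38, Jo, p2, 33), (27, Zephyr, 17, 38, Jo, rd, 14), (8, Omega, 25, 19, Ada, eng, 4), (8, Zephyr, 27, 19, Ada, eng, 4)}
Apply σ_{cname ≠ Ada}; surviving tuples: {(27, Echo, 19, 38, Jo, hr, 32), (27, Echo, 19, 38, Jo, p2, 33), (27, Echo, 19, 38, Jo, rd, 14), (27, Zephyr, 17, 38, Jo, hr, 32), (27, Zephyr, 17, 38, Jo, p2, 33), (27, Zephyr, 17, 38, Jo, rd, 14)}
π_{sid, cid} gives {(38, 14), (38, 32), (38, 33)} (3 duplicate(s) eliminated).

{(38, 14), (38, 32), (38, 33)}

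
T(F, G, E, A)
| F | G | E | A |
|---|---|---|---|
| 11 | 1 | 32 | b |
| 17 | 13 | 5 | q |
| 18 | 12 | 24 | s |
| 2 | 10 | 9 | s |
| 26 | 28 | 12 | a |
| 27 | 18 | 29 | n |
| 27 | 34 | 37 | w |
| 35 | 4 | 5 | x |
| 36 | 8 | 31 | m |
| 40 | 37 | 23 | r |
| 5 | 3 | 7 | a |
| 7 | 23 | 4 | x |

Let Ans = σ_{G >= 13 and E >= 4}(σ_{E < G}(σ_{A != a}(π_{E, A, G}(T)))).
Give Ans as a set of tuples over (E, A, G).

{(23, r, 37), (4, x, 23), (5, q, 13)}

Projecting to E, A, G: {(12, a, 28), (23, r, 37), (24, s, 12), (29, n, 18), (31, m, 8), (32, b, 1), (37, w, 34), (4, x, 23), (5, q, 13), (5, x, 4), (7, a, 3), (9, s, 10)}
Filtering on A != a leaves {(23, r, 37), (24, s, 12), (29, n, 18), (31, m, 8), (32, b, 1), (37, w, 34), (4, x, 23), (5, q, 13), (5, x, 4), (9, s, 10)}.
Filtering on E < G leaves {(23, r, 37), (4, x, 23), (5, q, 13), (9, s, 10)}.
Filtering on G >= 13 and E >= 4 leaves {(23, r, 37), (4, x, 23), (5, q, 13)}.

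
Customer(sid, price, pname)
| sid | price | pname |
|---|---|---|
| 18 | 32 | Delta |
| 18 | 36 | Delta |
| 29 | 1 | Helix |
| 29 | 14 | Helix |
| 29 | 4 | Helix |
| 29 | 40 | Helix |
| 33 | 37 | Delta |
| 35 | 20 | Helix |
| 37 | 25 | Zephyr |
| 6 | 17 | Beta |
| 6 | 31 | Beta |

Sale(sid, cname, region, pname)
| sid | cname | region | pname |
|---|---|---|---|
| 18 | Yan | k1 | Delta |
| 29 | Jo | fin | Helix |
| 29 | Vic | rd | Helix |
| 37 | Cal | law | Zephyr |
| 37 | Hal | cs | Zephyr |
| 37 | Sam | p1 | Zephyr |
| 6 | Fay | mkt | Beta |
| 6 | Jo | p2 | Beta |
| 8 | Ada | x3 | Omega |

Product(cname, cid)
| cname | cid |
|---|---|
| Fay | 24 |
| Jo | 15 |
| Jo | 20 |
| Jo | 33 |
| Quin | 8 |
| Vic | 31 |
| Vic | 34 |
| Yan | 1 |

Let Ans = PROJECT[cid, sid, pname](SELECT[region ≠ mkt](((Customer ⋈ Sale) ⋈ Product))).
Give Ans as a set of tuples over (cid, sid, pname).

{(1, 18, Delta), (15, 29, Helix), (15, 6, Beta), (20, 29, Helix), (20, 6, Beta), (31, 29, Helix), (33, 29, Helix), (33, 6, Beta), (34, 29, Helix)}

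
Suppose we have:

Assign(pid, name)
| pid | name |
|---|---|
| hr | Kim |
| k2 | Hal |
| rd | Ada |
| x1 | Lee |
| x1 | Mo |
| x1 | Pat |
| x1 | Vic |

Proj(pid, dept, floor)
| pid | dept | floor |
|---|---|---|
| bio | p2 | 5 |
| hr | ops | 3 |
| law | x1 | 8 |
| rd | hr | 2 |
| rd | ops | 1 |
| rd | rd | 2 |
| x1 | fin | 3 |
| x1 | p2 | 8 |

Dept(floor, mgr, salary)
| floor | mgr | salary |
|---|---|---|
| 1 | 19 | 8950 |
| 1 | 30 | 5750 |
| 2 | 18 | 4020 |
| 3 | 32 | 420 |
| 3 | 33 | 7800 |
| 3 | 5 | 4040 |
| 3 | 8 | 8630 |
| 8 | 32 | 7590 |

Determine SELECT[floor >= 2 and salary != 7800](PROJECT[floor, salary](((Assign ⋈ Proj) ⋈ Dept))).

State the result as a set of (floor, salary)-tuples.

{(2, 4020), (3, 4040), (3, 420), (3, 8630), (8, 7590)}

Joining Assign and Proj on pid yields {(hr, Kim, ops, 3), (rd, Ada, hr, 2), (rd, Ada, ops, 1), (rd, Ada, rd, 2), (x1, Lee, fin, 3), (x1, Lee, p2, 8), (x1, Mo, fin, 3), (x1, Mo, p2, 8), (x1, Pat, fin, 3), (x1, Pat, p2, 8), (x1, Vic, fin, 3), (x1, Vic, p2, 8)}.
Joining (Assign ⋈ Proj) and Dept on floor yields {(hr, Kim, ops, 3, 32, 420), (hr, Kim, ops, 3, 33, 7800), (hr, Kim, ops, 3, 5, 4040), (hr, Kim, ops, 3, 8, 8630), (rd, Ada, hr, 2, 18, 4020), (rd, Ada, ops, 1, 19, 8950), (rd, Ada, ops, 1, 30, 5750), (rd, Ada, rd, 2, 18, 4020), (x1, Lee, fin, 3, 32, 420), (x1, Lee, fin, 3, 33, 7800), (x1, Lee, fin, 3, 5, 4040), (x1, Lee, fin, 3, 8, 8630), (x1, Lee, p2, 8, 32, 7590), (x1, Mo, fin, 3, 32, 420), (x1, Mo, fin, 3, 33, 7800), (x1, Mo, fin, 3, 5, 4040), (x1, Mo, fin, 3, 8, 8630), (x1, Mo, p2, 8, 32, 7590), (x1, Pat, fin, 3, 32, 420), (x1, Pat, fin, 3, 33, 7800), (x1, Pat, fin, 3, 5, 4040), (x1, Pat, fin, 3, 8, 8630), (x1, Pat, p2, 8, 32, 7590), (x1, Vic, fin, 3, 32, 420), (x1, Vic, fin, 3, 33, 7800), (x1, Vic, fin, 3, 5, 4040), (x1, Vic, fin, 3, 8, 8630), (x1, Vic, p2, 8, 32, 7590)}.
Projecting to floor, salary (20 duplicate(s) eliminated): {(1, 5750), (1, 8950), (2, 4020), (3, 4040), (3, 420), (3, 7800), (3, 8630), (8, 7590)}
Apply σ_{floor >= 2 and salary != 7800}; surviving tuples: {(2, 4020), (3, 4040), (3, 420), (3, 8630), (8, 7590)}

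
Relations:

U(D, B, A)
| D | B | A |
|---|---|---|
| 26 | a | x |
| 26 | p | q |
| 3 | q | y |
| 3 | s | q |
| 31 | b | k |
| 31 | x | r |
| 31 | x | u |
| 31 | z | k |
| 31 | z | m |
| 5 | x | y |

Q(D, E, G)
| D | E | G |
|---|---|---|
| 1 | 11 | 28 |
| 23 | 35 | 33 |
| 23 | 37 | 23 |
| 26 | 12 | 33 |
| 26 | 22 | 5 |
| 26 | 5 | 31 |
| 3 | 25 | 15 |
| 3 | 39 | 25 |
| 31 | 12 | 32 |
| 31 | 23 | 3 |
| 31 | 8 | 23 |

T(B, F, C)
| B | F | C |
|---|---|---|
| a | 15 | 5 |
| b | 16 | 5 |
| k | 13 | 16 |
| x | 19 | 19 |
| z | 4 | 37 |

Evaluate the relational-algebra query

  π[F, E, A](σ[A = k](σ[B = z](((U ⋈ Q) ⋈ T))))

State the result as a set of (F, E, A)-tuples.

Natural join on D: {(26, a, x, 12, 33), (26, a, x, 22, 5), (26, a, x, 5, 31), (26, p, q, 12, 33), (26, p, q, 22, 5), (26, p, q, 5, 31), (3, q, y, 25, 15), (3, q, y, 39, 25), (3, s, q, 25, 15), (3, s, q, 39, 25), (31, b, k, 12, 32), (31, b, k, 23, 3), (31, b, k, 8, 23), (31, x, r, 12, 32), (31, x, r, 23, 3), (31, x, r, 8, 23), (31, x, u, 12, 32), (31, x, u, 23, 3), (31, x, u, 8, 23), (31, z, k, 12, 32), (31, z, k, 23, 3), (31, z, k, 8, 23), (31, z, m, 12, 32), (31, z, m, 23, 3), (31, z, m, 8, 23)}
Natural join on B: {(26, a, x, 12, 33, 15, 5), (26, a, x, 22, 5, 15, 5), (26, a, x, 5, 31, 15, 5), (31, b, k, 12, 32, 16, 5), (31, b, k, 23, 3, 16, 5), (31, b, k, 8, 23, 16, 5), (31, x, r, 12, 32, 19, 19), (31, x, r, 23, 3, 19, 19), (31, x, r, 8, 23, 19, 19), (31, x, u, 12, 32, 19, 19), (31, x, u, 23, 3, 19, 19), (31, x, u, 8, 23, 19, 19), (31, z, k, 12, 32, 4, 37), (31, z, k, 23, 3, 4, 37), (31, z, k, 8, 23, 4, 37), (31, z, m, 12, 32, 4, 37), (31, z, m, 23, 3, 4, 37), (31, z, m, 8, 23, 4, 37)}
Filtering on B = z leaves {(31, z, k, 12, 32, 4, 37), (31, z, k, 23, 3, 4, 37), (31, z, k, 8, 23, 4, 37), (31, z, m, 12, 32, 4, 37), (31, z, m, 23, 3, 4, 37), (31, z, m, 8, 23, 4, 37)}.
Filtering on A = k leaves {(31, z, k, 12, 32, 4, 37), (31, z, k, 23, 3, 4, 37), (31, z, k, 8, 23, 4, 37)}.
π_{F, E, A} gives {(4, 12, k), (4, 23, k), (4, 8, k)}.

{(4, 12, k), (4, 23, k), (4, 8, k)}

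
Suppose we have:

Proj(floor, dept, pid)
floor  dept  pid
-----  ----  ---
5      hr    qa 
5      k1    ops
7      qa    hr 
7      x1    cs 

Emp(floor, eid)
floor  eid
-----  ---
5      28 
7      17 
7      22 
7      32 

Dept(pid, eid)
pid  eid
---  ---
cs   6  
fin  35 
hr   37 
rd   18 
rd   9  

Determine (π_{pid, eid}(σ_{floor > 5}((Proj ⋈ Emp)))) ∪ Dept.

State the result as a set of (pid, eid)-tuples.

{(cs, 17), (cs, 22), (cs, 32), (cs, 6), (fin, 35), (hr, 17), (hr, 22), (hr, 32), (hr, 37), (rd, 18), (rd, 9)}

Natural join on floor: {(5, hr, qa, 28), (5, k1, ops, 28), (7, qa, hr, 17), (7, qa, hr, 22), (7, qa, hr, 32), (7, x1, cs, 17), (7, x1, cs, 22), (7, x1, cs, 32)}
Selection floor > 5: {(7, qa, hr, 17), (7, qa, hr, 22), (7, qa, hr, 32), (7, x1, cs, 17), (7, x1, cs, 22), (7, x1, cs, 32)}
π_{pid, eid} gives {(cs, 17), (cs, 22), (cs, 32), (hr, 17), (hr, 22), (hr, 32)}.
Taking the union: {(cs, 17), (cs, 22), (cs, 32), (cs, 6), (fin, 35), (hr, 17), (hr, 22), (hr, 32), (hr, 37), (rd, 18), (rd, 9)}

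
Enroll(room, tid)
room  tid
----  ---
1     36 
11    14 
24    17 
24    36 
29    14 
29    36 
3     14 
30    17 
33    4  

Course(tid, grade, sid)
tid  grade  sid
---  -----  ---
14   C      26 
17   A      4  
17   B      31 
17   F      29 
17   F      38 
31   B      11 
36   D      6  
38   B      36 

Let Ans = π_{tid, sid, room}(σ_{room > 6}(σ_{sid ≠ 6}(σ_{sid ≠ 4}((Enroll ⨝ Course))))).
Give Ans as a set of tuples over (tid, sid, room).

{(14, 26, 11), (14, 26, 29), (17, 29, 24), (17, 29, 30), (17, 31, 24), (17, 31, 30), (17, 38, 24), (17, 38, 30)}

Enroll ⋈ Course (natural join on tid): {(1, 36, D, 6), (11, 14, C, 26), (24, 17, A, 4), (24, 17, B, 31), (24, 17, F, 29), (24, 17, F, 38), (24, 36, D, 6), (29, 14, C, 26), (29, 36, D, 6), (3, 14, C, 26), (30, 17, A, 4), (30, 17, B, 31), (30, 17, F, 29), (30, 17, F, 38)}
σ[sid ≠ 4]: keep tuples satisfying sid ≠ 4 → {(1, 36, D, 6), (11, 14, C, 26), (24, 17, B, 31), (24, 17, F, 29), (24, 17, F, 38), (24, 36, D, 6), (29, 14, C, 26), (29, 36, D, 6), (3, 14, C, 26), (30, 17, B, 31), (30, 17, F, 29), (30, 17, F, 38)}
σ[sid ≠ 6]: keep tuples satisfying sid ≠ 6 → {(11, 14, C, 26), (24, 17, B, 31), (24, 17, F, 29), (24, 17, F, 38), (29, 14, C, 26), (3, 14, C, 26), (30, 17, B, 31), (30, 17, F, 29), (30, 17, F, 38)}
σ[room > 6]: keep tuples satisfying room > 6 → {(11, 14, C, 26), (24, 17, B, 31), (24, 17, F, 29), (24, 17, F, 38), (29, 14, C, 26), (30, 17, B, 31), (30, 17, F, 29), (30, 17, F, 38)}
Keep only column(s) tid, sid, room: {(14, 26, 11), (14, 26, 29), (17, 29, 24), (17, 29, 30), (17, 31, 24), (17, 31, 30), (17, 38, 24), (17, 38, 30)}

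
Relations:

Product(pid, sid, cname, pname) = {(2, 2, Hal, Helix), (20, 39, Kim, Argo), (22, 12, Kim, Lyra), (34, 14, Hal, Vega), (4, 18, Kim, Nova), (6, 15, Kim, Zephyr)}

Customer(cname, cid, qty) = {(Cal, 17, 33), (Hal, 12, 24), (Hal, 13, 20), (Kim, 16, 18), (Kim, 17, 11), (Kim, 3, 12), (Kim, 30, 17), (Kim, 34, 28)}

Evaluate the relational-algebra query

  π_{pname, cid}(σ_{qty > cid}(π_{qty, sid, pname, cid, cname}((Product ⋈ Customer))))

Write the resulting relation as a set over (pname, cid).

{(Argo, 16), (Argo, 3), (Helix, 12), (Helix, 13), (Lyra, 16), (Lyra, 3), (Nova, 16), (Nova, 3), (Vega, 12), (Vega, 13), (Zephyr, 16), (Zephyr, 3)}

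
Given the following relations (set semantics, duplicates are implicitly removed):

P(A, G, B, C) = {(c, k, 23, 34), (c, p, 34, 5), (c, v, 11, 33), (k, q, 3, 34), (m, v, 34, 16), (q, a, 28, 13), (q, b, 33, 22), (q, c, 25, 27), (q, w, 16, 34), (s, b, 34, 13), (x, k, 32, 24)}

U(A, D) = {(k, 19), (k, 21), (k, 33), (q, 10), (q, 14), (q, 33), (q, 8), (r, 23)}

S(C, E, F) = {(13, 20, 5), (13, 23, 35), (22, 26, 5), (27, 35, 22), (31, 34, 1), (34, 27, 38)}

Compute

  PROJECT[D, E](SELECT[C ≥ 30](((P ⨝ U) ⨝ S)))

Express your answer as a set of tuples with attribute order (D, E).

{(10, 27), (14, 27), (19, 27), (21, 27), (33, 27), (8, 27)}

Natural join on A: {(k, q, 3, 34, 19), (k, q, 3, 34, 21), (k, q, 3, 34, 33), (q, a, 28, 13, 10), (q, a, 28, 13, 14), (q, a, 28, 13, 33), (q, a, 28, 13, 8), (q, b, 33, 22, 10), (q, b, 33, 22, 14), (q, b, 33, 22, 33), (q, b, 33, 22, 8), (q, c, 25, 27, 10), (q, c, 25, 27, 14), (q, c, 25, 27, 33), (q, c, 25, 27, 8), (q, w, 16, 34, 10), (q, w, 16, 34, 14), (q, w, 16, 34, 33), (q, w, 16, 34, 8)}
Natural join on C: {(k, q, 3, 34, 19, 27, 38), (k, q, 3, 34, 21, 27, 38), (k, q, 3, 34, 33, 27, 38), (q, a, 28, 13, 10, 20, 5), (q, a, 28, 13, 10, 23, 35), (q, a, 28, 13, 14, 20, 5), (q, a, 28, 13, 14, 23, 35), (q, a, 28, 13, 33, 20, 5), (q, a, 28, 13, 33, 23, 35), (q, a, 28, 13, 8, 20, 5), (q, a, 28, 13, 8, 23, 35), (q, b, 33, 22, 10, 26, 5), (q, b, 33, 22, 14, 26, 5), (q, b, 33, 22, 33, 26, 5), (q, b, 33, 22, 8, 26, 5), (q, c, 25, 27, 10, 35, 22), (q, c, 25, 27, 14, 35, 22), (q, c, 25, 27, 33, 35, 22), (q, c, 25, 27, 8, 35, 22), (q, w, 16, 34, 10, 27, 38), (q, w, 16, 34, 14, 27, 38), (q, w, 16, 34, 33, 27, 38), (q, w, 16, 34, 8, 27, 38)}
σ[C ≥ 30]: keep tuples satisfying C ≥ 30 → {(k, q, 3, 34, 19, 27, 38), (k, q, 3, 34, 21, 27, 38), (k, q, 3, 34, 33, 27, 38), (q, w, 16, 34, 10, 27, 38), (q, w, 16, 34, 14, 27, 38), (q, w, 16, 34, 33, 27, 38), (q, w, 16, 34, 8, 27, 38)}
π[D, E]: project onto (D, E) (1 duplicate(s) eliminated) → {(10, 27), (14, 27), (19, 27), (21, 27), (33, 27), (8, 27)}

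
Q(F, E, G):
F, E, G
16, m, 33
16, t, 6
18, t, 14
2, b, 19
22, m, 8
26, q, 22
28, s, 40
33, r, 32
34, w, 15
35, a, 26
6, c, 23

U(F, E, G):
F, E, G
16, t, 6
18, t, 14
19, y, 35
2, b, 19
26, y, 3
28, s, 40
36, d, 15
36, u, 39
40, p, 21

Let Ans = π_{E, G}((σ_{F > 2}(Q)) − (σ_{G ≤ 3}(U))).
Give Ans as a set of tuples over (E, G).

Selection F > 2: {(16, m, 33), (16, t, 6), (18, t, 14), (22, m, 8), (26, q, 22), (28, s, 40), (33, r, 32), (34, w, 15), (35, a, 26), (6, c, 23)}
Selection G ≤ 3: {(26, y, 3)}
Set difference of the two operands is {(16, m, 33), (16, t, 6), (18, t, 14), (22, m, 8), (26, q, 22), (28, s, 40), (33, r, 32), (34, w, 15), (35, a, 26), (6, c, 23)}.
Projecting to E, G: {(a, 26), (c, 23), (m, 33), (m, 8), (q, 22), (r, 32), (s, 40), (t, 14), (t, 6), (w, 15)}

{(a, 26), (c, 23), (m, 33), (m, 8), (q, 22), (r, 32), (s, 40), (t, 14), (t, 6), (w, 15)}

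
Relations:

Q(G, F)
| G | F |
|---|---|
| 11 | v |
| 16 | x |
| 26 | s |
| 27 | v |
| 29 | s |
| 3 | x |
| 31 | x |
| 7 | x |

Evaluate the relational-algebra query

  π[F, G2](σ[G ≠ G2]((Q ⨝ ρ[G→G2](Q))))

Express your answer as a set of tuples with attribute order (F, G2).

{(s, 26), (s, 29), (v, 11), (v, 27), (x, 16), (x, 3), (x, 31), (x, 7)}

ρ[G→G2]: schema becomes (G2, F); tuples unchanged.
Joining Q and ρ[G→G2](Q) on F yields {(11, v, 11), (11, v, 27), (16, x, 16), (16, x, 3), (16, x, 31), (16, x, 7), (26, s, 26), (26, s, 29), (27, v, 11), (27, v, 27), (29, s, 26), (29, s, 29), (3, x, 16), (3, x, 3), (3, x, 31), (3, x, 7), (31, x, 16), (31, x, 3), (31, x, 31), (31, x, 7), (7, x, 16), (7, x, 3), (7, x, 31), (7, x, 7)}.
Filtering on G ≠ G2 leaves {(11, v, 27), (16, x, 3), (16, x, 31), (16, x, 7), (26, s, 29), (27, v, 11), (29, s, 26), (3, x, 16), (3, x, 31), (3, x, 7), (31, x, 16), (31, x, 3), (31, x, 7), (7, x, 16), (7, x, 3), (7, x, 31)}.
π_{F, G2} gives {(s, 26), (s, 29), (v, 11), (v, 27), (x, 16), (x, 3), (x, 31), (x, 7)} (8 duplicate(s) eliminated).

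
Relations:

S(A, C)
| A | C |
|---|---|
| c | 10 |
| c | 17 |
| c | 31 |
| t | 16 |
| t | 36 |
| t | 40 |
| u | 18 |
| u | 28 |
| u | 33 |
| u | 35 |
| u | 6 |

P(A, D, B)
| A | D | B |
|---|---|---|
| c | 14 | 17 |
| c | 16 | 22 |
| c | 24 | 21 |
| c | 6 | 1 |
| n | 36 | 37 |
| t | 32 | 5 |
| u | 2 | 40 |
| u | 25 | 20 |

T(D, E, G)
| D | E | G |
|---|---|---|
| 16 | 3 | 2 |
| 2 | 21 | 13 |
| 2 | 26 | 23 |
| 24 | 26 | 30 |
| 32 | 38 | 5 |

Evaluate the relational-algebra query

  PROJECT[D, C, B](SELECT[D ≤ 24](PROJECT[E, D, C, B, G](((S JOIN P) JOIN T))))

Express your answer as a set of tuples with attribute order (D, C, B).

{(16, 10, 22), (16, 17, 22), (16, 31, 22), (2, 18, 40), (2, 28, 40), (2, 33, 40), (2, 35, 40), (2, 6, 40), (24, 10, 21), (24, 17, 21), (24, 31, 21)}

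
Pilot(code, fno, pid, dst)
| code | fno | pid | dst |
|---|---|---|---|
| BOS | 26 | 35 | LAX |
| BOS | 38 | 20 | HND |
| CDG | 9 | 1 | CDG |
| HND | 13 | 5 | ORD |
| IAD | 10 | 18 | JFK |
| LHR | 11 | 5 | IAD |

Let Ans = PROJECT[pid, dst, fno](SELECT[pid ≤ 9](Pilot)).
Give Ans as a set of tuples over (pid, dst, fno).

{(1, CDG, 9), (5, IAD, 11), (5, ORD, 13)}

Filtering on pid ≤ 9 leaves {(CDG, 9, 1, CDG), (HND, 13, 5, ORD), (LHR, 11, 5, IAD)}.
Projecting to pid, dst, fno: {(1, CDG, 9), (5, IAD, 11), (5, ORD, 13)}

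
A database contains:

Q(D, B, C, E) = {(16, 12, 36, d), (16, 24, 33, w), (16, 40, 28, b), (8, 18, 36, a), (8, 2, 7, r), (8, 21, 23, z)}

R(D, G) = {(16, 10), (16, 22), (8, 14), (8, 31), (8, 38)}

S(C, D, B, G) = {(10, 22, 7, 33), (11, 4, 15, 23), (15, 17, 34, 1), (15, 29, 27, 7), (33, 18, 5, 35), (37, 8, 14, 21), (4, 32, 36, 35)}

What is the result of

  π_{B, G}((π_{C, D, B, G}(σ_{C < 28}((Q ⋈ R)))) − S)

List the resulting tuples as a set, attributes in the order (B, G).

{(2, 14), (2, 31), (2, 38), (21, 14), (21, 31), (21, 38)}

Joining Q and R on D yields {(16, 12, 36, d, 10), (16, 12, 36, d, 22), (16, 24, 33, w, 10), (16, 24, 33, w, 22), (16, 40, 28, b, 10), (16, 40, 28, b, 22), (8, 18, 36, a, 14), (8, 18, 36, a, 31), (8, 18, 36, a, 38), (8, 2, 7, r, 14), (8, 2, 7, r, 31), (8, 2, 7, r, 38), (8, 21, 23, z, 14), (8, 21, 23, z, 31), (8, 21, 23, z, 38)}.
σ[C < 28]: keep tuples satisfying C < 28 → {(8, 2, 7, r, 14), (8, 2, 7, r, 31), (8, 2, 7, r, 38), (8, 21, 23, z, 14), (8, 21, 23, z, 31), (8, 21, 23, z, 38)}
π_{C, D, B, G} gives {(23, 8, 21, 14), (23, 8, 21, 31), (23, 8, 21, 38), (7, 8, 2, 14), (7, 8, 2, 31), (7, 8, 2, 38)}.
Taking the difference: {(23, 8, 21, 14), (23, 8, 21, 31), (23, 8, 21, 38), (7, 8, 2, 14), (7, 8, 2, 31), (7, 8, 2, 38)}
π_{B, G} gives {(2, 14), (2, 31), (2, 38), (21, 14), (21, 31), (21, 38)}.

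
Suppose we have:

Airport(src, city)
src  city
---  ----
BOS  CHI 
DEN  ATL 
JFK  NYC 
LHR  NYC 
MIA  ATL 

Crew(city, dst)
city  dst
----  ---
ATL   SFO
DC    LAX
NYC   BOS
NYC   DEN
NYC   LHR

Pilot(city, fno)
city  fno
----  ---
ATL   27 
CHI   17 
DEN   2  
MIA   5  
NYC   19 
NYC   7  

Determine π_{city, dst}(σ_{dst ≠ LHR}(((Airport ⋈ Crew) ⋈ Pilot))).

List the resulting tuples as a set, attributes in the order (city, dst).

{(ATL, SFO), (NYC, BOS), (NYC, DEN)}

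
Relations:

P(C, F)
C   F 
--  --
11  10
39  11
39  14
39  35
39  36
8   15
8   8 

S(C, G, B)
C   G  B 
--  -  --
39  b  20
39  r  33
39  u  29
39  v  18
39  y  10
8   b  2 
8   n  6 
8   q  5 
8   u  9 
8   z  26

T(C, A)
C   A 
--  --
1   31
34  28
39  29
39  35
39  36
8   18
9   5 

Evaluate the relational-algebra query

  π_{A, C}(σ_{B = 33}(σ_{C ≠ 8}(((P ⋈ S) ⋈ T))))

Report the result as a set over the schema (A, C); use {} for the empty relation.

{(29, 39), (35, 39), (36, 39)}

Joining P and S on C yields {(39, 11, b, 20), (39, 11, r, 33), (39, 11, u, 29), (39, 11, v, 18), (39, 11, y, 10), (39, 14, b, 20), (39, 14, r, 33), (39, 14, u, 29), (39, 14, v, 18), (39, 14, y, 10), (39, 35, b, 20), (39, 35, r, 33), (39, 35, u, 29), (39, 35, v, 18), (39, 35, y, 10), (39, 36, b, 20), (39, 36, r, 33), (39, 36, u, 29), (39, 36, v, 18), (39, 36, y, 10), (8, 15, b, 2), (8, 15, n, 6), (8, 15, q, 5), (8, 15, u, 9), (8, 15, z, 26), (8, 8, b, 2), (8, 8, n, 6), (8, 8, q, 5), (8, 8, u, 9), (8, 8, z, 26)}.
Joining (P ⋈ S) and T on C yields {(39, 11, b, 20, 29), (39, 11, b, 20, 35), (39, 11, b, 20, 36), (39, 11, r, 33, 29), (39, 11, r, 33, 35), (39, 11, r, 33, 36), (39, 11, u, 29, 29), (39, 11, u, 29, 35), (39, 11, u, 29, 36), (39, 11, v, 18, 29), (39, 11, v, 18, 35), (39, 11, v, 18, 36), (39, 11, y, 10, 29), (39, 11, y, 10, 35), (39, 11, y, 10, 36), (39, 14, b, 20, 29), (39, 14, b, 20, 35), (39, 14, b, 20, 36), (39, 14, r, 33, 29), (39, 14, r, 33, 35), (39, 14, r, 33, 36), (39, 14, u, 29, 29), (39, 14, u, 29, 35), (39, 14, u, 29, 36), (39, 14, v, 18, 29), (39, 14, v, 18, 35), (39, 14, v, 18, 36), (39, 14, y, 10, 29), (39, 14, y, 10, 35), (39, 14, y, 10, 36), (39, 35, b, 20, 29), (39, 35, b, 20, 35), (39, 35, b, 20, 36), (39, 35, r, 33, 29), (39, 35, r, 33, 35), (39, 35, r, 33, 36), (39, 35, u, 29, 29), (39, 35, u, 29, 35), (39, 35, u, 29, 36), (39, 35, v, 18, 29), (39, 35, v, 18, 35), (39, 35, v, 18, 36), (39, 35, y, 10, 29), (39, 35, y, 10, 35), (39, 35, y, 10, 36), (39, 36, b, 20, 29), (39, 36, b, 20, 35), (39, 36, b, 20, 36), (39, 36, r, 33, 29), (39, 36, r, 33, 35), (39, 36, r, 33, 36), (39, 36, u, 29, 29), (39, 36, u, 29, 35), (39, 36, u, 29, 36), (39, 36, v, 18, 29), (39, 36, v, 18, 35), (39, 36, v, 18, 36), (39, 36, y, 10, 29), (39, 36, y, 10, 35), (39, 36, y, 10, 36), (8, 15, b, 2, 18), (8, 15, n, 6, 18), (8, 15, q, 5, 18), (8, 15, u, 9, 18), (8, 15, z, 26, 18), (8, 8, b, 2, 18), (8, 8, n, 6, 18), (8, 8, q, 5, 18), (8, 8, u, 9, 18), (8, 8, z, 26, 18)}.
σ[C ≠ 8]: keep tuples satisfying C ≠ 8 → {(39, 11, b, 20, 29), (39, 11, b, 20, 35), (39, 11, b, 20, 36), (39, 11, r, 33, 29), (39, 11, r, 33, 35), (39, 11, r, 33, 36), (39, 11, u, 29, 29), (39, 11, u, 29, 35), (39, 11, u, 29, 36), (39, 11, v, 18, 29), (39, 11, v, 18, 35), (39, 11, v, 18, 36), (39, 11, y, 10, 29), (39, 11, y, 10, 35), (39, 11, y, 10, 36), (39, 14, b, 20, 29), (39, 14, b, 20, 35), (39, 14, b, 20, 36), (39, 14, r, 33, 29), (39, 14, r, 33, 35), (39, 14, r, 33, 36), (39, 14, u, 29, 29), (39, 14, u, 29, 35), (39, 14, u, 29, 36), (39, 14, v, 18, 29), (39, 14, v, 18, 35), (39, 14, v, 18, 36), (39, 14, y, 10, 29), (39, 14, y, 10, 35), (39, 14, y, 10, 36), (39, 35, b, 20, 29), (39, 35, b, 20, 35), (39, 35, b, 20, 36), (39, 35, r, 33, 29), (39, 35, r, 33, 35), (39, 35, r, 33, 36), (39, 35, u, 29, 29), (39, 35, u, 29, 35), (39, 35, u, 29, 36), (39, 35, v, 18, 29), (39, 35, v, 18, 35), (39, 35, v, 18, 36), (39, 35, y, 10, 29), (39, 35, y, 10, 35), (39, 35, y, 10, 36), (39, 36, b, 20, 29), (39, 36, b, 20, 35), (39, 36, b, 20, 36), (39, 36, r, 33, 29), (39, 36, r, 33, 35), (39, 36, r, 33, 36), (39, 36, u, 29, 29), (39, 36, u, 29, 35), (39, 36, u, 29, 36), (39, 36, v, 18, 29), (39, 36, v, 18, 35), (39, 36, v, 18, 36), (39, 36, y, 10, 29), (39, 36, y, 10, 35), (39, 36, y, 10, 36)}
σ[B = 33]: keep tuples satisfying B = 33 → {(39, 11, r, 33, 29), (39, 11, r, 33, 35), (39, 11, r, 33, 36), (39, 14, r, 33, 29), (39, 14, r, 33, 35), (39, 14, r, 33, 36), (39, 35, r, 33, 29), (39, 35, r, 33, 35), (39, 35, r, 33, 36), (39, 36, r, 33, 29), (39, 36, r, 33, 35), (39, 36, r, 33, 36)}
Projecting to A, C (9 duplicate(s) eliminated): {(29, 39), (35, 39), (36, 39)}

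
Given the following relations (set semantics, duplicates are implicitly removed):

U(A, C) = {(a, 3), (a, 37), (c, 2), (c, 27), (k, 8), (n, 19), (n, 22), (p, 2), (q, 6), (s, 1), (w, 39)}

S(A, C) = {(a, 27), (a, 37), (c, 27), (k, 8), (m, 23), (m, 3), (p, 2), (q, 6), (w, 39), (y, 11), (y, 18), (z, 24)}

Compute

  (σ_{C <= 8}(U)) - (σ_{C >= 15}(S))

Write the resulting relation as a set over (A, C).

{(a, 3), (c, 2), (k, 8), (p, 2), (q, 6), (s, 1)}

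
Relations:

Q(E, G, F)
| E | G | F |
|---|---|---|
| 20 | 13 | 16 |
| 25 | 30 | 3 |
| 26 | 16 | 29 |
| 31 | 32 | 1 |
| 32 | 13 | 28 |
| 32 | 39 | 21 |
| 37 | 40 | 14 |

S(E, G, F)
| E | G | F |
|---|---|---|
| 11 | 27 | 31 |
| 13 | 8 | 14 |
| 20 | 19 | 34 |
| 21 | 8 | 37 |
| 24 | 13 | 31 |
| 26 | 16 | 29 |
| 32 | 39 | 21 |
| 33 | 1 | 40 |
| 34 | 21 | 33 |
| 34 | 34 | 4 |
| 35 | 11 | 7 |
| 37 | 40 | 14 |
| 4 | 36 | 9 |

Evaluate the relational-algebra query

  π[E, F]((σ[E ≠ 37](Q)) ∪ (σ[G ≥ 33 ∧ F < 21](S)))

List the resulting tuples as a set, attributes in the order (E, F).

σ[E ≠ 37]: keep tuples satisfying E ≠ 37 → {(20, 13, 16), (25, 30, 3), (26, 16, 29), (31, 32, 1), (32, 13, 28), (32, 39, 21)}
σ[G ≥ 33 ∧ F < 21]: keep tuples satisfying G ≥ 33 ∧ F < 21 → {(34, 34, 4), (37, 40, 14), (4, 36, 9)}
Union: {(20, 13, 16), (25, 30, 3), (26, 16, 29), (31, 32, 1), (32, 13, 28), (32, 39, 21)} with {(34, 34, 4), (37, 40, 14), (4, 36, 9)} → {(20, 13, 16), (25, 30, 3), (26, 16, 29), (31, 32, 1), (32, 13, 28), (32, 39, 21), (34, 34, 4), (37, 40, 14), (4, 36, 9)}
π[E, F]: project onto (E, F) → {(20, 16), (25, 3), (26, 29), (31, 1), (32, 21), (32, 28), (34, 4), (37, 14), (4, 9)}

{(20, 16), (25, 3), (26, 29), (31, 1), (32, 21), (32, 28), (34, 4), (37, 14), (4, 9)}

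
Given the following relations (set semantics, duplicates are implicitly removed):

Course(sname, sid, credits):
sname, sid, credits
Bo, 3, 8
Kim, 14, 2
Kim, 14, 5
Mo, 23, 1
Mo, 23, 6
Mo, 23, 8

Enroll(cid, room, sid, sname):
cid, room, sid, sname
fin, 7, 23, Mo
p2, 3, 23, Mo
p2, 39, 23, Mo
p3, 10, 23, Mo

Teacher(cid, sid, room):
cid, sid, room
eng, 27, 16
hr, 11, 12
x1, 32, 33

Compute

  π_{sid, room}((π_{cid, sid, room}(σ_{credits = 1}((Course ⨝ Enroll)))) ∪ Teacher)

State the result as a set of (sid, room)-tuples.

Joining Course and Enroll on sname, sid yields {(Mo, 23, 1, fin, 7), (Mo, 23, 1, p2, 3), (Mo, 23, 1, p2, 39), (Mo, 23, 1, p3, 10), (Mo, 23, 6, fin, 7), (Mo, 23, 6, p2, 3), (Mo, 23, 6, p2, 39), (Mo, 23, 6, p3, 10), (Mo, 23, 8, fin, 7), (Mo, 23, 8, p2, 3), (Mo, 23, 8, p2, 39), (Mo, 23, 8, p3, 10)}.
Filtering on credits = 1 leaves {(Mo, 23, 1, fin, 7), (Mo, 23, 1, p2, 3), (Mo, 23, 1, p2, 39), (Mo, 23, 1, p3, 10)}.
Keep only column(s) cid, sid, room: {(fin, 23, 7), (p2, 23, 3), (p2, 23, 39), (p3, 23, 10)}
Taking the union: {(eng, 27, 16), (fin, 23, 7), (hr, 11, 12), (p2, 23, 3), (p2, 23, 39), (p3, 23, 10), (x1, 32, 33)}
Keep only column(s) sid, room: {(11, 12), (23, 10), (23, 3), (23, 39), (23, 7), (27, 16), (32, 33)}

{(11, 12), (23, 10), (23, 3), (23, 39), (23, 7), (27, 16), (32, 33)}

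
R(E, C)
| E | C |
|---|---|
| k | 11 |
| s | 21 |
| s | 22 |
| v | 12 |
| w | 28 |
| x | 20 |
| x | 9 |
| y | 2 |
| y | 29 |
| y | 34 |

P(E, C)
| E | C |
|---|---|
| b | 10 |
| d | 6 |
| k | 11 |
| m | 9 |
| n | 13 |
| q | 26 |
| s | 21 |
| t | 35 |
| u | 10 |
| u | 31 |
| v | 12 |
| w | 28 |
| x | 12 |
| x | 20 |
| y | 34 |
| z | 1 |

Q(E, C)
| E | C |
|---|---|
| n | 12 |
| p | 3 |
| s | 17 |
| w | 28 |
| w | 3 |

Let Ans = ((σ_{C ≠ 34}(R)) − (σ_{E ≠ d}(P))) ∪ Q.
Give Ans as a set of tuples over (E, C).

{(n, 12), (p, 3), (s, 17), (s, 22), (w, 28), (w, 3), (x, 9), (y, 2), (y, 29)}

Selection C ≠ 34: {(k, 11), (s, 21), (s, 22), (v, 12), (w, 28), (x, 20), (x, 9), (y, 2), (y, 29)}
Selection E ≠ d: {(b, 10), (k, 11), (m, 9), (n, 13), (q, 26), (s, 21), (t, 35), (u, 10), (u, 31), (v, 12), (w, 28), (x, 12), (x, 20), (y, 34), (z, 1)}
Taking the difference: {(s, 22), (x, 9), (y, 2), (y, 29)}
Taking the union: {(n, 12), (p, 3), (s, 17), (s, 22), (w, 28), (w, 3), (x, 9), (y, 2), (y, 29)}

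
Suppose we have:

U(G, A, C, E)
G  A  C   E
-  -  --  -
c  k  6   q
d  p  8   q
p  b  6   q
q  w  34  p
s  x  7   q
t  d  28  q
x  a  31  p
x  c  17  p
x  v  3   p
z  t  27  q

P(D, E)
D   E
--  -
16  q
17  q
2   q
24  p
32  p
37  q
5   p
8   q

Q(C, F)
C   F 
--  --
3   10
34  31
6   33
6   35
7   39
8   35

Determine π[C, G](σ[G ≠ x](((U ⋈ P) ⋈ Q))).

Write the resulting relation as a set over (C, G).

Joining U and P on E yields {(c, k, 6, q, 16), (c, k, 6, q, 17), (c, k, 6, q, 2), (c, k, 6, q, 37), (c, k, 6, q, 8), (d, p, 8, q, 16), (d, p, 8, q, 17), (d, p, 8, q, 2), (d, p, 8, q, 37), (d, p, 8, q, 8), (p, b, 6, q, 16), (p, b, 6, q, 17), (p, b, 6, q, 2), (p, b, 6, q, 37), (p, b, 6, q, 8), (q, w, 34, p, 24), (q, w, 34, p, 32), (q, w, 34, p, 5), (s, x, 7, q, 16), (s, x, 7, q, 17), (s, x, 7, q, 2), (s, x, 7, q, 37), (s, x, 7, q, 8), (t, d, 28, q, 16), (t, d, 28, q, 17), (t, d, 28, q, 2), (t, d, 28, q, 37), (t, d, 28, q, 8), (x, a, 31, p, 24), (x, a, 31, p, 32), (x, a, 31, p, 5), (x, c, 17, p, 24), (x, c, 17, p, 32), (x, c, 17, p, 5), (x, v, 3, p, 24), (x, v, 3, p, 32), (x, v, 3, p, 5), (z, t, 27, q, 16), (z, t, 27, q, 17), (z, t, 27, q, 2), (z, t, 27, q, 37), (z, t, 27, q, 8)}.
Joining (U ⋈ P) and Q on C yields {(c, k, 6, q, 16, 33), (c, k, 6, q, 16, 35), (c, k, 6, q, 17, 33), (c, k, 6, q, 17, 35), (c, k, 6, q, 2, 33), (c, k, 6, q, 2, 35), (c, k, 6, q, 37, 33), (c, k, 6, q, 37, 35), (c, k, 6, q, 8, 33), (c, k, 6, q, 8, 35), (d, p, 8, q, 16, 35), (d, p, 8, q, 17, 35), (d, p, 8, q, 2, 35), (d, p, 8, q, 37, 35), (d, p, 8, q, 8, 35), (p, b, 6, q, 16, 33), (p, b, 6, q, 16, 35), (p, b, 6, q, 17, 33), (p, b, 6, q, 17, 35), (p, b, 6, q, 2, 33), (p, b, 6, q, 2, 35), (p, b, 6, q, 37, 33), (p, b, 6, q, 37, 35), (p, b, 6, q, 8, 33), (p, b, 6, q, 8, 35), (q, w, 34, p, 24, 31), (q, w, 34, p, 32, 31), (q, w, 34, p, 5, 31), (s, x, 7, q, 16, 39), (s, x, 7, q, 17, 39), (s, x, 7, q, 2, 39), (s, x, 7, q, 37, 39), (s, x, 7, q, 8, 39), (x, v, 3, p, 24, 10), (x, v, 3, p, 32, 10), (x, v, 3, p, 5, 10)}.
Apply σ_{G ≠ x}; surviving tuples: {(c, k, 6, q, 16, 33), (c, k, 6, q, 16, 35), (c, k, 6, q, 17, 33), (c, k, 6, q, 17, 35), (c, k, 6, q, 2, 33), (c, k, 6, q, 2, 35), (c, k, 6, q, 37, 33), (c, k, 6, q, 37, 35), (c, k, 6, q, 8, 33), (c, k, 6, q, 8, 35), (d, p, 8, q, 16, 35), (d, p, 8, q, 17, 35), (d, p, 8, q, 2, 35), (d, p, 8, q, 37, 35), (d, p, 8, q, 8, 35), (p, b, 6, q, 16, 33), (p, b, 6, q, 16, 35), (p, b, 6, q, 17, 33), (p, b, 6, q, 17, 35), (p, b, 6, q, 2, 33), (p, b, 6, q, 2, 35), (p, b, 6, q, 37, 33), (p, b, 6, q, 37, 35), (p, b, 6, q, 8, 33), (p, b, 6, q, 8, 35), (q, w, 34, p, 24, 31), (q, w, 34, p, 32, 31), (q, w, 34, p, 5, 31), (s, x, 7, q, 16, 39), (s, x, 7, q, 17, 39), (s, x, 7, q, 2, 39), (s, x, 7, q, 37, 39), (s, x, 7, q, 8, 39)}
Projecting to C, G (28 duplicate(s) eliminated): {(34, q), (6, c), (6, p), (7, s), (8, d)}

{(34, q), (6, c), (6, p), (7, s), (8, d)}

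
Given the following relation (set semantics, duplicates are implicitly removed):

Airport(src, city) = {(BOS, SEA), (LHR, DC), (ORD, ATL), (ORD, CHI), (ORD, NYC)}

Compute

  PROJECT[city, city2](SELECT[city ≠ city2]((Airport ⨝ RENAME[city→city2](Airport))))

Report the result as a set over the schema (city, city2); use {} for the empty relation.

{(ATL, CHI), (ATL, NYC), (CHI, ATL), (CHI, NYC), (NYC, ATL), (NYC, CHI)}

ρ[city→city2]: schema becomes (src, city2); tuples unchanged.
Airport ⋈ RENAME[city→city2](Airport) (natural join on src): {(BOS, SEA, SEA), (LHR, DC, DC), (ORD, ATL, ATL), (ORD, ATL, CHI), (ORD, ATL, NYC), (ORD, CHI, ATL), (ORD, CHI, CHI), (ORD, CHI, NYC), (ORD, NYC, ATL), (ORD, NYC, CHI), (ORD, NYC, NYC)}
Selection city ≠ city2: {(ORD, ATL, CHI), (ORD, ATL, NYC), (ORD, CHI, ATL), (ORD, CHI, NYC), (ORD, NYC, ATL), (ORD, NYC, CHI)}
Keep only column(s) city, city2: {(ATL, CHI), (ATL, NYC), (CHI, ATL), (CHI, NYC), (NYC, ATL), (NYC, CHI)}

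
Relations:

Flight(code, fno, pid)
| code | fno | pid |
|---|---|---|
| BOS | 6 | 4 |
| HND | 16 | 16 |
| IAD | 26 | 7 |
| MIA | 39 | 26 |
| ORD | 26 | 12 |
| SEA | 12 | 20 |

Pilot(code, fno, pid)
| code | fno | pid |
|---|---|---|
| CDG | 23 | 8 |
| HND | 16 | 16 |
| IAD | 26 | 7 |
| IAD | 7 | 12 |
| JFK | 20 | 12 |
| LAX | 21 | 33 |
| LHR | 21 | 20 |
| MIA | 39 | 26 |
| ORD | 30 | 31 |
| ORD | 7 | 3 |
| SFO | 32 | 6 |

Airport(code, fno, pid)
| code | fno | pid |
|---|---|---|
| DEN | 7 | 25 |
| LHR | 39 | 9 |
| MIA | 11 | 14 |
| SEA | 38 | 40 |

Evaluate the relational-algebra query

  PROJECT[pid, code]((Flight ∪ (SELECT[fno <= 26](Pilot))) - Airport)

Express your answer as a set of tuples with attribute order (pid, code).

{(12, IAD), (12, JFK), (12, ORD), (16, HND), (20, LHR), (20, SEA), (26, MIA), (3, ORD), (33, LAX), (4, BOS), (7, IAD), (8, CDG)}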